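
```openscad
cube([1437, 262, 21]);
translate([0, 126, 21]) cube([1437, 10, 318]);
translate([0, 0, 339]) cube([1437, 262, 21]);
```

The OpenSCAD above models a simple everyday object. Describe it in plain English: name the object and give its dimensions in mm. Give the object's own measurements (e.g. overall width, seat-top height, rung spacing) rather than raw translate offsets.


An I-beam lying along x, 1437 mm long. Overall section height 360 mm. Two flanges 262 mm wide (y) and 21 mm thick, one on the floor and one at the top; a web 10 mm thick runs between them, centred on the flange width.


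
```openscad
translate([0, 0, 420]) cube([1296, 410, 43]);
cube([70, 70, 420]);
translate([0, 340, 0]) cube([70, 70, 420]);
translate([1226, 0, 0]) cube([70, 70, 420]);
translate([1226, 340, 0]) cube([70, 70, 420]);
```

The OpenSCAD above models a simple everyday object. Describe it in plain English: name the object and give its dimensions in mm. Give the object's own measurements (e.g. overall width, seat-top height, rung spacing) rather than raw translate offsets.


A long wooden bench with a 1296 mm (x) × 410 mm (y) seat, 43 mm thick, its top surface 463 mm above the floor. Four 70 mm square legs at the seat corners, flush with the edges, run from z = 0 to the seat underside.


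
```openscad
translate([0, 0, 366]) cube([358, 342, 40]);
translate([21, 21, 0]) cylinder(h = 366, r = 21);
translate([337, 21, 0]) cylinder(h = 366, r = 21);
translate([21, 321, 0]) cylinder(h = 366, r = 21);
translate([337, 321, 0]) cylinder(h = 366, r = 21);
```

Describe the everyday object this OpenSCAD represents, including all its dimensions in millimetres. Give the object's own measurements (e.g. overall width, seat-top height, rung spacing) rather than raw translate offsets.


A four-legged stool. The seat is a 358×342×40 mm slab whose top surface is at z = 406 mm; four round legs, each 42 mm in diameter, run from the floor (z = 0) to the underside of the seat, each leg's axis is inset half a diameter from the nearest pair of seat edges (so the leg's bounding box is flush with the corner).


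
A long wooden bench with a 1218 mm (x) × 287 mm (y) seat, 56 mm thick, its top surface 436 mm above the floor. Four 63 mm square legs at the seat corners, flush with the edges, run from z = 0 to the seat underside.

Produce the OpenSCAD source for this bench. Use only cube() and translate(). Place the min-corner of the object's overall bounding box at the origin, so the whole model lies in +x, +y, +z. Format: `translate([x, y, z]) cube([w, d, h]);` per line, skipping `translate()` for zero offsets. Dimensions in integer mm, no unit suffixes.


// leg_h = 436 − 56 = 380
translate([0, 0, 380]) cube([1218, 287, 56]);
cube([63, 63, 380]);
translate([0, 224, 0]) cube([63, 63, 380]);
translate([1155, 0, 0]) cube([63, 63, 380]);
translate([1155, 224, 0]) cube([63, 63, 380]);


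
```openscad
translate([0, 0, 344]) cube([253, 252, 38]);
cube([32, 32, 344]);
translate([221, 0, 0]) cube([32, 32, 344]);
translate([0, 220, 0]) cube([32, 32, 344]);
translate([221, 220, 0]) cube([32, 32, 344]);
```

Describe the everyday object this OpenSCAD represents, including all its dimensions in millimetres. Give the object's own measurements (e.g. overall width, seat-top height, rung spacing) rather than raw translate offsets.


A four-legged stool. The seat is a 253×252×38 mm slab whose top surface is at z = 382 mm; four square legs, each 32×32 mm in cross-section, run from the floor (z = 0) to the underside of the seat, each flush with a corner of the seat.


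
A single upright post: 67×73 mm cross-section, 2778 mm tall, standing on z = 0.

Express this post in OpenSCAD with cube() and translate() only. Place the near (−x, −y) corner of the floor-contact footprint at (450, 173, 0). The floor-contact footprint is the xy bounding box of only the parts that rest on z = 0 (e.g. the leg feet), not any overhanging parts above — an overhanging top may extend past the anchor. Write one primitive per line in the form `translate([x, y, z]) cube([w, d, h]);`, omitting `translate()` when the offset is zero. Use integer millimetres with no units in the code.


translate([450, 173, 0]) cube([67, 73, 2778]);


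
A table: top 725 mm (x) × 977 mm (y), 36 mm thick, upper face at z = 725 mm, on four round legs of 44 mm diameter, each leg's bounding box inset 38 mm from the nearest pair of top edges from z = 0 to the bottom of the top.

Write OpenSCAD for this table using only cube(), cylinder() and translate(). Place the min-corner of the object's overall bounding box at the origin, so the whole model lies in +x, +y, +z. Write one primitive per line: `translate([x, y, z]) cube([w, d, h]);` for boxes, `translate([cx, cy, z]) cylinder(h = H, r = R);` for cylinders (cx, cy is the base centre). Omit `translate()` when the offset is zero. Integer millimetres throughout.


translate([0, 0, 689]) cube([725, 977, 36]);
translate([60, 60, 0]) cylinder(h = 689, r = 22);
translate([665, 60, 0]) cylinder(h = 689, r = 22);
translate([60, 917, 0]) cylinder(h = 689, r = 22);
translate([665, 917, 0]) cylinder(h = 689, r = 22);


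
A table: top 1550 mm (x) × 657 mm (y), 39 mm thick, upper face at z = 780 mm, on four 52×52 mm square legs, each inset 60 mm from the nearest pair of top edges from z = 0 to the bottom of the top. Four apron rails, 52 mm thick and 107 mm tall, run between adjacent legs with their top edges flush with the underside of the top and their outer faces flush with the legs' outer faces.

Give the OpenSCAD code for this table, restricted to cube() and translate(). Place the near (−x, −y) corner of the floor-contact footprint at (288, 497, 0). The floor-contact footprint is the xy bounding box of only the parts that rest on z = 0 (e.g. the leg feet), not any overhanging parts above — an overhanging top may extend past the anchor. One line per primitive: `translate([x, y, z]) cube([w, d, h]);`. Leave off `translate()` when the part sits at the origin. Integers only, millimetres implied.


// leg_h = 780 - 39 = 741
// apron z = 741 - 107 = 634
translate([228, 437, 741]) cube([1550, 657, 39]);
translate([288, 497, 0]) cube([52, 52, 741]);
translate([1666, 497, 0]) cube([52, 52, 741]);
translate([288, 982, 0]) cube([52, 52, 741]);
translate([1666, 982, 0]) cube([52, 52, 741]);
translate([340, 497, 634]) cube([1326, 52, 107]);
translate([340, 982, 634]) cube([1326, 52, 107]);
translate([288, 549, 634]) cube([52, 433, 107]);
translate([1666, 549, 634]) cube([52, 433, 107]);


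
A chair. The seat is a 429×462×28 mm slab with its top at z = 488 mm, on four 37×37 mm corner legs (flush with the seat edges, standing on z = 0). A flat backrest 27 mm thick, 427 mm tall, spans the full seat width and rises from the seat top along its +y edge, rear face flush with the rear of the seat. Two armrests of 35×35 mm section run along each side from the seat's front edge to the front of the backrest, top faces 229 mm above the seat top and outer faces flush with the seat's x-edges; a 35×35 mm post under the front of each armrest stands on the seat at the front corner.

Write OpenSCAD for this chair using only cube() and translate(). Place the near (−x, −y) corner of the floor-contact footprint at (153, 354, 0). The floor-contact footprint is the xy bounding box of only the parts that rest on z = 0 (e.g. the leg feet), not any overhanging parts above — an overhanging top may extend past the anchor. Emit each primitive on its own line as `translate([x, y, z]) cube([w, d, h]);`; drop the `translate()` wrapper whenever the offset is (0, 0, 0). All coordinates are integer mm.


// leg_h = 488 - 28 = 460
// arm post h = 229 - 35 = 194
translate([153, 354, 460]) cube([429, 462, 28]);
translate([153, 354, 0]) cube([37, 37, 460]);
translate([545, 354, 0]) cube([37, 37, 460]);
translate([153, 779, 0]) cube([37, 37, 460]);
translate([545, 779, 0]) cube([37, 37, 460]);
translate([153, 789, 488]) cube([429, 27, 427]);
translate([153, 354, 682]) cube([35, 435, 35]);
translate([547, 354, 682]) cube([35, 435, 35]);
translate([153, 354, 488]) cube([35, 35, 194]);
translate([547, 354, 488]) cube([35, 35, 194]);


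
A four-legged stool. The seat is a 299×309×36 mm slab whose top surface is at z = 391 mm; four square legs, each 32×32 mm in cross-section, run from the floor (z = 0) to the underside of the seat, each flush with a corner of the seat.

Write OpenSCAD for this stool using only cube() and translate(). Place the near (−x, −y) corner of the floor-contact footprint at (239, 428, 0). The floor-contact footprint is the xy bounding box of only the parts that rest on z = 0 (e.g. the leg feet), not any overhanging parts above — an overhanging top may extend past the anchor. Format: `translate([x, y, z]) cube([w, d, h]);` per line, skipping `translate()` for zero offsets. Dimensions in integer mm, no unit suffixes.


translate([239, 428, 355]) cube([299, 309, 36]);
translate([239, 428, 0]) cube([32, 32, 355]);
translate([506, 428, 0]) cube([32, 32, 355]);
translate([239, 705, 0]) cube([32, 32, 355]);
translate([506, 705, 0]) cube([32, 32, 355]);


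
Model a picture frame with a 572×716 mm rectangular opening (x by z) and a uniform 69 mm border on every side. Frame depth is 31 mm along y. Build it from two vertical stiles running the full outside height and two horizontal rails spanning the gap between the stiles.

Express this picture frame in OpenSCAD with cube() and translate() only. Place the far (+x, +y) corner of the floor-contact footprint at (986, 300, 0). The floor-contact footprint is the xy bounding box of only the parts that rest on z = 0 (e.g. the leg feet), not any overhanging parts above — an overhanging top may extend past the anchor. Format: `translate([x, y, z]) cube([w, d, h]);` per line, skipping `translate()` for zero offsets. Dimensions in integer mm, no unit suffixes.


translate([276, 269, 0]) cube([69, 31, 854]);
translate([917, 269, 0]) cube([69, 31, 854]);
translate([345, 269, 0]) cube([572, 31, 69]);
translate([345, 269, 785]) cube([572, 31, 69]);


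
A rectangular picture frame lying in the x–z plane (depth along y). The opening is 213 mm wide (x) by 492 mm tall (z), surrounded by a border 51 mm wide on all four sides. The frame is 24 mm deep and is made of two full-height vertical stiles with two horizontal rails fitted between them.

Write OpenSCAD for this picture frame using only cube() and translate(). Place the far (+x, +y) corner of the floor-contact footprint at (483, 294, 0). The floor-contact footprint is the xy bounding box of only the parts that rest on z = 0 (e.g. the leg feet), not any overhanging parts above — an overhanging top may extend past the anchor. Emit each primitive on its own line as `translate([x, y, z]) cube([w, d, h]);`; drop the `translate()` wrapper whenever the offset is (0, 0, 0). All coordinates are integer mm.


translate([168, 270, 0]) cube([51, 24, 594]);
translate([432, 270, 0]) cube([51, 24, 594]);
translate([219, 270, 0]) cube([213, 24, 51]);
translate([219, 270, 543]) cube([213, 24, 51]);


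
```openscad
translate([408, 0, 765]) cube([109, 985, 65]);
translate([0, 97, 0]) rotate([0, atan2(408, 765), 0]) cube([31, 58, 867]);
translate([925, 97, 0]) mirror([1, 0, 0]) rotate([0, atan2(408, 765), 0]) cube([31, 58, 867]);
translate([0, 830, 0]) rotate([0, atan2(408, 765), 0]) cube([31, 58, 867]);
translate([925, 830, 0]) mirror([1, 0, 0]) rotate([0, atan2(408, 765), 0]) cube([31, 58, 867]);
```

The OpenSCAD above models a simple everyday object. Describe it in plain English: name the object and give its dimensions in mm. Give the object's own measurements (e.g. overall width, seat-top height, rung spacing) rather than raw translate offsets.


A sawhorse. A 109×985×65 mm beam (x, y, z) sits on two A-frame leg pairs. Each pair is two raked legs of 31×58 mm section (58 mm along y) splaying symmetrically in x. Each leg rises 765 mm vertically over 408 mm of horizontal reach and is 867 mm long along its own axis. Every leg's outer bottom edge rests on the floor and its outer top edge meets a bottom edge of the beam — the left legs (tilting toward +x) meet the beam's −x bottom edge, the right legs (their mirror images, tilting toward −x) meet its +x bottom edge — so the leg tops tuck under the beam, the beam's underside is 765 mm above the floor, and the feet are 925 mm apart outside-to-outside with the beam centred between them. The two leg pairs are set in 97 mm from either end of the beam.


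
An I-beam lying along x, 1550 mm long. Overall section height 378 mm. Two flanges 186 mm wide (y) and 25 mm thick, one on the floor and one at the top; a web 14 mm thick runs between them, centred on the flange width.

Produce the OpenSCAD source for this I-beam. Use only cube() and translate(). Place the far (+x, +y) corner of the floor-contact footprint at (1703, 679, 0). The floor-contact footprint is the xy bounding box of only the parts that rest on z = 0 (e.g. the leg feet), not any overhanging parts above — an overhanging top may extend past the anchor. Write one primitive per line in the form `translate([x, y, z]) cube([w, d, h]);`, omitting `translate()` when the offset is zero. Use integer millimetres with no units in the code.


translate([153, 493, 0]) cube([1550, 186, 25]);
translate([153, 579, 25]) cube([1550, 14, 328]);
translate([153, 493, 353]) cube([1550, 186, 25]);


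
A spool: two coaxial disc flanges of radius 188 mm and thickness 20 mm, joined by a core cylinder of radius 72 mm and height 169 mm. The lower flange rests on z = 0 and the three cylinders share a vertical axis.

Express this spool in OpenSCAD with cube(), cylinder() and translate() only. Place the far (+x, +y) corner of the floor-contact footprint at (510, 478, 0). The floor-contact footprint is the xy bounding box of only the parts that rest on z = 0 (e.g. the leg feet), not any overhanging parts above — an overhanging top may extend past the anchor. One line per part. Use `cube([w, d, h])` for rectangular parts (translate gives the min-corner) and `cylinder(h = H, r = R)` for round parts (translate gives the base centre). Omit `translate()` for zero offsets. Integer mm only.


translate([322, 290, 0]) cylinder(h = 20, r = 188);
translate([322, 290, 20]) cylinder(h = 169, r = 72);
translate([322, 290, 189]) cylinder(h = 20, r = 188);


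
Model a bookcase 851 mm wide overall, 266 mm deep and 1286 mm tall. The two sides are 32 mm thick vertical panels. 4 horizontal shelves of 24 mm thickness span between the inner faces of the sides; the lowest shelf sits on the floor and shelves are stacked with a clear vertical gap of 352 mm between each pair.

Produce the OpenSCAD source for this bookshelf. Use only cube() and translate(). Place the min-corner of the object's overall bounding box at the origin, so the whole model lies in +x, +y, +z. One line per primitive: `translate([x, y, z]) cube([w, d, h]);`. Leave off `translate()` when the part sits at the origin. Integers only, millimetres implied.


cube([32, 266, 1286]);
translate([819, 0, 0]) cube([32, 266, 1286]);
translate([32, 0, 0]) cube([787, 266, 24]);
translate([32, 0, 376]) cube([787, 266, 24]);
translate([32, 0, 752]) cube([787, 266, 24]);
translate([32, 0, 1128]) cube([787, 266, 24]);


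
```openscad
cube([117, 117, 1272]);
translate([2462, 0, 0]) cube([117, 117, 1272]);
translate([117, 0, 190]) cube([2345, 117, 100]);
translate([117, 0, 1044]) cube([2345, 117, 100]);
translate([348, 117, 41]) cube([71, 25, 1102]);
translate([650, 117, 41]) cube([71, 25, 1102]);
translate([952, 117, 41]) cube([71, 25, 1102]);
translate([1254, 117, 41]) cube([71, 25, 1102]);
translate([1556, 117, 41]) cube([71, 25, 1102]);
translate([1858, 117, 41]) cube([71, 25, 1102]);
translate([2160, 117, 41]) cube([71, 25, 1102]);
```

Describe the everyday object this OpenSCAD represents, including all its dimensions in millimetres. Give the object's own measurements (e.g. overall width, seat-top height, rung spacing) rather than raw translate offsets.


A fence section. Two 117×117 mm posts, 1272 mm tall, stand on the floor with a clear span of 2345 mm between their inner faces. Two horizontal rails of 117×100 mm section span the gap between the posts with their undersides at z = 190 mm and z = 1044 mm, flush with the posts' −y face. 7 pickets, each 71 mm wide, 25 mm thick and 1102 mm tall, are fixed to the +y face of the rails with their bottoms at z = 41 mm, spaced across the span with a 231 mm gap after the −x post and between neighbouring pickets and before the +x post.


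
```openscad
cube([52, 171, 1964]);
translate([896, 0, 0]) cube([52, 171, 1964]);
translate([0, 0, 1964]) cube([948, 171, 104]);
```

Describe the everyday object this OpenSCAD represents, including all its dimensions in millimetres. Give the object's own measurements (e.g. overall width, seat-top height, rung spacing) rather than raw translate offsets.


A door frame. The clear opening is 844 mm wide and 1964 mm high. Two 52 mm wide jambs, 171 mm deep, stand either side of the opening from the floor to the top of the opening. A 104 mm thick head sits across the top of both jambs, spanning the full outside width of the frame.


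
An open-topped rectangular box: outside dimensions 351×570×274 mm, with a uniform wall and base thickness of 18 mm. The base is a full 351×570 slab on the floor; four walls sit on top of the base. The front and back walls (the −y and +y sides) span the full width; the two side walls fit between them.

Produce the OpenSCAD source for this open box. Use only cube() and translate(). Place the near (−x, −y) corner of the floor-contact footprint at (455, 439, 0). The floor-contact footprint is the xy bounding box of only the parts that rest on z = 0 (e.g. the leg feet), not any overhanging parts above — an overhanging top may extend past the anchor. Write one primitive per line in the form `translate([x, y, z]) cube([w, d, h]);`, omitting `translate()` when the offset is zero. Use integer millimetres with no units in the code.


translate([455, 439, 0]) cube([351, 570, 18]);
translate([455, 439, 18]) cube([351, 18, 256]);
translate([455, 991, 18]) cube([351, 18, 256]);
translate([455, 457, 18]) cube([18, 534, 256]);
translate([788, 457, 18]) cube([18, 534, 256]);


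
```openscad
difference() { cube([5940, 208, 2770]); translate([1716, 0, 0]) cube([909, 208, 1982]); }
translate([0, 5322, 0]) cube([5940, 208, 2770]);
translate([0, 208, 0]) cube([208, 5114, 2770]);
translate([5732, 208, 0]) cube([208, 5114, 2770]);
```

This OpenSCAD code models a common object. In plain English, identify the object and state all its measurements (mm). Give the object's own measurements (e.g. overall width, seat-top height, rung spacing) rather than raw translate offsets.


A single room: four walls, each 2770 mm tall and 208 mm thick, enclosing an outside footprint 5940×5530 mm (x × y), no floor or roof. The front and back walls (−y and +y sides) run the full x-width; the side walls fit between their inner faces. A door opening 909 mm wide and 1982 mm tall is cut through the front wall from the floor up, its −x edge 1716 mm from the wall's −x end.


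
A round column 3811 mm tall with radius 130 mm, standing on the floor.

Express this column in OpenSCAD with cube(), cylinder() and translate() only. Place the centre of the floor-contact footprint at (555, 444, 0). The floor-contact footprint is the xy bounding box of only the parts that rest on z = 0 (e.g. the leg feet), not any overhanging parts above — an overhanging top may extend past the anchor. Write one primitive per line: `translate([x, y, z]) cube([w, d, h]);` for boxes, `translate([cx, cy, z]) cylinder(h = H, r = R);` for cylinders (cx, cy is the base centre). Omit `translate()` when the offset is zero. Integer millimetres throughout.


translate([555, 444, 0]) cylinder(h = 3811, r = 130);


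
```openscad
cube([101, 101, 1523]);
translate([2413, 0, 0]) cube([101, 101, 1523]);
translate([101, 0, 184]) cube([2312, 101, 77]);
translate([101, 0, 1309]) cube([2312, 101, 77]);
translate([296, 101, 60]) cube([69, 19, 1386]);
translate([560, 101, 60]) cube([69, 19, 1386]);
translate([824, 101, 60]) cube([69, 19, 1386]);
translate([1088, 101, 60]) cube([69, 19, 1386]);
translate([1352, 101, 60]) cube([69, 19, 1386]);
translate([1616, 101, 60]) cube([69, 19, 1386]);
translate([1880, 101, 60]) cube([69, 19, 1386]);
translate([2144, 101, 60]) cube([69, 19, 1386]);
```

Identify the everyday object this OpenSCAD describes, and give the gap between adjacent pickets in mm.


A fence section. The picket gap is 195 mm.

Two posts, two rails, 8 pickets — a fence section. Span 2312 mm holds 8 pickets of 69 mm with 9 equal gaps: ⌊(2312 − 8·69) / 9⌋ = 195 mm.


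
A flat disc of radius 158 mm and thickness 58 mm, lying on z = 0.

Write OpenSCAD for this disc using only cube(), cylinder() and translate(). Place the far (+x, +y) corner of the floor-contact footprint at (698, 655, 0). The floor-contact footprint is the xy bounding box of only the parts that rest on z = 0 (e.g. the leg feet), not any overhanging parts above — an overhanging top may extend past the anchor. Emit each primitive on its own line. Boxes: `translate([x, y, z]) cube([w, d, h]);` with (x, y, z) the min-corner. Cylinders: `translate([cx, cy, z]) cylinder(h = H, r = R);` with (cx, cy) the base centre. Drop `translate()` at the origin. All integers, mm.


translate([540, 497, 0]) cylinder(h = 58, r = 158);


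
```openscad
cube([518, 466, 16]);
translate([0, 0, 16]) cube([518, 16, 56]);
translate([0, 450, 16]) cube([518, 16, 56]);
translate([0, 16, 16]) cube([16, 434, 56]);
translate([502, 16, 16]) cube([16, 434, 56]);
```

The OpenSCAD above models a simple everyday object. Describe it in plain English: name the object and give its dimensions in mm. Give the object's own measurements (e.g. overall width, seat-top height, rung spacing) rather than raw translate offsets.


An open-topped rectangular box: outside dimensions 518×466×72 mm, with a uniform wall and base thickness of 16 mm. The base is a full 518×466 slab on the floor; four walls sit on top of the base. The front and back walls (the −y and +y sides) span the full width; the two side walls fit between them.


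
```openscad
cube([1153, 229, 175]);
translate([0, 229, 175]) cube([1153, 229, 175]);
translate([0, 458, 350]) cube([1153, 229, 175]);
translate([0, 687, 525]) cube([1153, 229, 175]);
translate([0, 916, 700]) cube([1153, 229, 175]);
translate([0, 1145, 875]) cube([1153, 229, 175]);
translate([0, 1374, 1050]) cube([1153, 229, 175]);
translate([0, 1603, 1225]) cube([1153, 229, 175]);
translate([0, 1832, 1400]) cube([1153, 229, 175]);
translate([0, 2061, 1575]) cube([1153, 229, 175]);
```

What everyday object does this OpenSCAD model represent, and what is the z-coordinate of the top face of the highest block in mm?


A staircase. The total rise is 1750 mm.

10 identical blocks, each offset up and back from the previous — a staircase. Each step is 175 mm tall and there are 10 of them, so the total rise is 10 × 175 = 1750 mm.


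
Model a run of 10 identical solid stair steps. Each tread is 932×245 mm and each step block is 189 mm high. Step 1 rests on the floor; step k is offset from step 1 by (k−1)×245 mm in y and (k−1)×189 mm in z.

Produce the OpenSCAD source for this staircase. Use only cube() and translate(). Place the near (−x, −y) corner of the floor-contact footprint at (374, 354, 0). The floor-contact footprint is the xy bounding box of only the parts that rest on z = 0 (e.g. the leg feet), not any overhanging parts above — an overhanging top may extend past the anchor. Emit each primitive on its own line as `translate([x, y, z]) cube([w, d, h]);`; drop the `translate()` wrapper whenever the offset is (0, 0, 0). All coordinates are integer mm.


translate([374, 354, 0]) cube([932, 245, 189]);
translate([374, 599, 189]) cube([932, 245, 189]);
translate([374, 844, 378]) cube([932, 245, 189]);
translate([374, 1089, 567]) cube([932, 245, 189]);
translate([374, 1334, 756]) cube([932, 245, 189]);
translate([374, 1579, 945]) cube([932, 245, 189]);
translate([374, 1824, 1134]) cube([932, 245, 189]);
translate([374, 2069, 1323]) cube([932, 245, 189]);
translate([374, 2314, 1512]) cube([932, 245, 189]);
translate([374, 2559, 1701]) cube([932, 245, 189]);


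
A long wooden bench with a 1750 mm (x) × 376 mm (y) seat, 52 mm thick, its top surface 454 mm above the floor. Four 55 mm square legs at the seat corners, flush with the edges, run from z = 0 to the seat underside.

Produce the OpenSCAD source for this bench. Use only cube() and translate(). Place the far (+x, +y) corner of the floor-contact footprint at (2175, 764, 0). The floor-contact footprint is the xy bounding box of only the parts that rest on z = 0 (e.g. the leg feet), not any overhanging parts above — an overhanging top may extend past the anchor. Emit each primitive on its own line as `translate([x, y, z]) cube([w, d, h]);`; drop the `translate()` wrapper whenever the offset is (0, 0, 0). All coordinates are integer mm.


translate([425, 388, 402]) cube([1750, 376, 52]);
translate([425, 388, 0]) cube([55, 55, 402]);
translate([425, 709, 0]) cube([55, 55, 402]);
translate([2120, 388, 0]) cube([55, 55, 402]);
translate([2120, 709, 0]) cube([55, 55, 402]);


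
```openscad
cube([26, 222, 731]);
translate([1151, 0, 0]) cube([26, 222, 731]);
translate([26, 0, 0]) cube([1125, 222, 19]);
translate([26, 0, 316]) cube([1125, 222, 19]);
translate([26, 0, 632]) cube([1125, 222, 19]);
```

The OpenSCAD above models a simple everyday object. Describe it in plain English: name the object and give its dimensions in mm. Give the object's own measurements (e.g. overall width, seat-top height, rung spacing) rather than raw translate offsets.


An open bookshelf. Two side panels, each 26 mm thick, 222 mm deep and 731 mm tall, stand 1177 mm apart (outside-to-outside). Between them sit 3 shelves, each 19 mm thick and 222 mm deep, spanning the full gap between the sides. The bottom shelf rests on the floor (its underside at z = 0) and the clear gap between one shelf's top and the next shelf's underside is 297 mm.


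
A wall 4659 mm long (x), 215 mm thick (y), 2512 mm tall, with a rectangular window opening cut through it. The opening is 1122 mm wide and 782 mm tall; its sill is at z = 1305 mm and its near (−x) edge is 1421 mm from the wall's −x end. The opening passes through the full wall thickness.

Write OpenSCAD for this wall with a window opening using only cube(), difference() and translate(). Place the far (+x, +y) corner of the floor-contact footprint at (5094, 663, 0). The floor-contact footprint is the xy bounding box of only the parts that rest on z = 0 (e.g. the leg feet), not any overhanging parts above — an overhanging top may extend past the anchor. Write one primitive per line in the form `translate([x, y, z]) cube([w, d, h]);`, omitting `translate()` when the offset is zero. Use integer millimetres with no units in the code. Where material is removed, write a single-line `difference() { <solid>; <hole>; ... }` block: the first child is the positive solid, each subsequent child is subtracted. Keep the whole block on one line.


difference() { translate([435, 448, 0]) cube([4659, 215, 2512]); translate([1856, 448, 1305]) cube([1122, 215, 782]); }


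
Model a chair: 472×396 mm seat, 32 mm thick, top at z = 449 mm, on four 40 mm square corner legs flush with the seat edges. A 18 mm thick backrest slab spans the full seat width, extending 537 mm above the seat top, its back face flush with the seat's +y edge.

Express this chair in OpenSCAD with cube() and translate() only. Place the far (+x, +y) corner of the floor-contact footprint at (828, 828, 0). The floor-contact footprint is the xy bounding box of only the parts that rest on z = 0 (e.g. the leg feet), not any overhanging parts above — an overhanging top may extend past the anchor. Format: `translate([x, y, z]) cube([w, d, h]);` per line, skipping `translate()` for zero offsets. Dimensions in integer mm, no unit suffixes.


translate([356, 432, 417]) cube([472, 396, 32]);
translate([356, 432, 0]) cube([40, 40, 417]);
translate([788, 432, 0]) cube([40, 40, 417]);
translate([356, 788, 0]) cube([40, 40, 417]);
translate([788, 788, 0]) cube([40, 40, 417]);
translate([356, 810, 449]) cube([472, 18, 537]);


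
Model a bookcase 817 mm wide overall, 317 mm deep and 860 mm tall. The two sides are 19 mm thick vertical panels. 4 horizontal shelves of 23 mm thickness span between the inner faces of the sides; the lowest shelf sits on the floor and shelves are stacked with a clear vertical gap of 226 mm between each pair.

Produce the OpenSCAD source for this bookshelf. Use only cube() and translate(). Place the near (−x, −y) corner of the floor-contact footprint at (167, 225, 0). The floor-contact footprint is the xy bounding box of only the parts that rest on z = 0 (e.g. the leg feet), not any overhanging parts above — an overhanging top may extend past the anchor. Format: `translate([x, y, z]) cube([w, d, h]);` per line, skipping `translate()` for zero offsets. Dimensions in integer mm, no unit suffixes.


translate([167, 225, 0]) cube([19, 317, 860]);
translate([965, 225, 0]) cube([19, 317, 860]);
translate([186, 225, 0]) cube([779, 317, 23]);
translate([186, 225, 249]) cube([779, 317, 23]);
translate([186, 225, 498]) cube([779, 317, 23]);
translate([186, 225, 747]) cube([779, 317, 23]);


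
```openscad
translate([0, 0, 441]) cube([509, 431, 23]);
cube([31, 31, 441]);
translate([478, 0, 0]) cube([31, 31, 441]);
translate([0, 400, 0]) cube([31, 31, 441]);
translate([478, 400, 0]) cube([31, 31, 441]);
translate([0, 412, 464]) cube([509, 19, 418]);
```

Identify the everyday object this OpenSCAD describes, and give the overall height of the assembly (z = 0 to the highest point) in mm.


A chair. The overall height is 882 mm.

A slab on four corner posts with a tall panel at the back — a chair. The seat slab sits at z = 441 with thickness 23, and the 418 mm backrest starts at the seat top, so the overall height is 441 + 23 + 418 = 882 mm.


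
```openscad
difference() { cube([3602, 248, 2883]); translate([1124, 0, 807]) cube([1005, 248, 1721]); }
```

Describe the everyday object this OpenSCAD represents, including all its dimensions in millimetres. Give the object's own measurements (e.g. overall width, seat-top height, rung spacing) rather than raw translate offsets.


A wall 3602 mm long (x), 248 mm thick (y), 2883 mm tall, with a rectangular window opening cut through it. The opening is 1005 mm wide and 1721 mm tall; its sill is at z = 807 mm and its near (−x) edge is 1124 mm from the wall's −x end. The opening passes through the full wall thickness.


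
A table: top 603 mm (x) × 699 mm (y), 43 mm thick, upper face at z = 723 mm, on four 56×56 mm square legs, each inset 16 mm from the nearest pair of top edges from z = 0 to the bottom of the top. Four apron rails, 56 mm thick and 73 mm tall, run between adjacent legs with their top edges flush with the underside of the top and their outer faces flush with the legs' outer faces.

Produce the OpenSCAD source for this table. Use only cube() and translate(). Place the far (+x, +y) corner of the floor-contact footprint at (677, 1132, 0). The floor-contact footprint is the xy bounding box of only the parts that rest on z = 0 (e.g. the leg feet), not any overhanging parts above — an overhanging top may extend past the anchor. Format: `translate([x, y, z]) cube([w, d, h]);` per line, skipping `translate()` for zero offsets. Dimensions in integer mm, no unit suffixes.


translate([90, 449, 680]) cube([603, 699, 43]);
translate([106, 465, 0]) cube([56, 56, 680]);
translate([621, 465, 0]) cube([56, 56, 680]);
translate([106, 1076, 0]) cube([56, 56, 680]);
translate([621, 1076, 0]) cube([56, 56, 680]);
translate([162, 465, 607]) cube([459, 56, 73]);
translate([162, 1076, 607]) cube([459, 56, 73]);
translate([106, 521, 607]) cube([56, 555, 73]);
translate([621, 521, 607]) cube([56, 555, 73]);


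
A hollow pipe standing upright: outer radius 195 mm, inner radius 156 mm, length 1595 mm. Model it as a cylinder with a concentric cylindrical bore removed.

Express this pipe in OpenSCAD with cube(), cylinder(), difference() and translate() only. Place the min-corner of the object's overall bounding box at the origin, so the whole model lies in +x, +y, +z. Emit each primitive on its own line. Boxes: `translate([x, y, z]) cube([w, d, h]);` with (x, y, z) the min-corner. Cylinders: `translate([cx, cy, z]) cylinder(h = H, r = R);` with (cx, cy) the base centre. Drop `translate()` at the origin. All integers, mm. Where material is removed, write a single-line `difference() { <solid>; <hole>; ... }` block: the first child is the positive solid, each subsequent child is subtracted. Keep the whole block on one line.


difference() { translate([195, 195, 0]) cylinder(h = 1595, r = 195); translate([195, 195, 0]) cylinder(h = 1595, r = 156); }


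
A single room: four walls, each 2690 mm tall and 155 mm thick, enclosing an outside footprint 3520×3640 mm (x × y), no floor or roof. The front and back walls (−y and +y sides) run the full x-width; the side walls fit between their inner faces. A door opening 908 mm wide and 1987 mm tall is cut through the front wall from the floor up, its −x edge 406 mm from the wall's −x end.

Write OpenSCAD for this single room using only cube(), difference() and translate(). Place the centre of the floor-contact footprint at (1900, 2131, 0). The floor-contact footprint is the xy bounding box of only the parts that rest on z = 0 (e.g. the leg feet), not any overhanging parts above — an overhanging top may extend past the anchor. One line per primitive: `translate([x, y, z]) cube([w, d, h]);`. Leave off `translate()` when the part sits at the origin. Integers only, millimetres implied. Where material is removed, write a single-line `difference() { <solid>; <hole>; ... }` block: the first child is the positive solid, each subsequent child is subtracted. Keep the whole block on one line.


difference() { translate([140, 311, 0]) cube([3520, 155, 2690]); translate([546, 311, 0]) cube([908, 155, 1987]); }
translate([140, 3796, 0]) cube([3520, 155, 2690]);
translate([140, 466, 0]) cube([155, 3330, 2690]);
translate([3505, 466, 0]) cube([155, 3330, 2690]);


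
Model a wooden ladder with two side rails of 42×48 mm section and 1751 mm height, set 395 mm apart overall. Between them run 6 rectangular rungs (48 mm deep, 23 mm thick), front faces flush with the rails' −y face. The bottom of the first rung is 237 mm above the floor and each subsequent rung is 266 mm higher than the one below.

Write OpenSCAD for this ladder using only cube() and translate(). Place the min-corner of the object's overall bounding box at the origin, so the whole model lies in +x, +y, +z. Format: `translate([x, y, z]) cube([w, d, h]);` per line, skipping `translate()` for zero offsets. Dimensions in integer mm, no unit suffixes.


// rung span = 395 - 2*42 = 311
// rung[k] z = 237 + k*266
cube([42, 48, 1751]);
translate([353, 0, 0]) cube([42, 48, 1751]);
translate([42, 0, 237]) cube([311, 48, 23]);
translate([42, 0, 503]) cube([311, 48, 23]);
translate([42, 0, 769]) cube([311, 48, 23]);
translate([42, 0, 1035]) cube([311, 48, 23]);
translate([42, 0, 1301]) cube([311, 48, 23]);
translate([42, 0, 1567]) cube([311, 48, 23]);


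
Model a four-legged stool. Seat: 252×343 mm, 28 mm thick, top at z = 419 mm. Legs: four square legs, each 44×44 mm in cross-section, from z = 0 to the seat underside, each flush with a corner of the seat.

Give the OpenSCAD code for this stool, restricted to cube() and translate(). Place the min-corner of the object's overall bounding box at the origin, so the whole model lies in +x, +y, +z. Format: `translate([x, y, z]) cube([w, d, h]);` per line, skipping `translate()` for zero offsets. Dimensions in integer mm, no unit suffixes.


translate([0, 0, 391]) cube([252, 343, 28]);
cube([44, 44, 391]);
translate([208, 0, 0]) cube([44, 44, 391]);
translate([0, 299, 0]) cube([44, 44, 391]);
translate([208, 299, 0]) cube([44, 44, 391]);


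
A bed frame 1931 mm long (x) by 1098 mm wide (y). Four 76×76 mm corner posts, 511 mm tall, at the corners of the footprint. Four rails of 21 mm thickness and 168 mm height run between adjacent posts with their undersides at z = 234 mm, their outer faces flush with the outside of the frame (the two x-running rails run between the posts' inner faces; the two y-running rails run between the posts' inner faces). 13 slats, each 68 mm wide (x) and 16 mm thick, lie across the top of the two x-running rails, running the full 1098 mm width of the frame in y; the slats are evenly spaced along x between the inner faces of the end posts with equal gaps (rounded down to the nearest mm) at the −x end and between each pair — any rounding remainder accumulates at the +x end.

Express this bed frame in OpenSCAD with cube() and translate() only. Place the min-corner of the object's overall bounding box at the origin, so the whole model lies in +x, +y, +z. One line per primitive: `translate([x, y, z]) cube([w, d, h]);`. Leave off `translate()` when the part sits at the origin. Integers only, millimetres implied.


// slat z = rail_z + rail_h = 234 + 168 = 402
// slat gap = ⌊(1779 − 13·68) / 14⌋ = 63
cube([76, 76, 511]);
translate([0, 1022, 0]) cube([76, 76, 511]);
translate([1855, 0, 0]) cube([76, 76, 511]);
translate([1855, 1022, 0]) cube([76, 76, 511]);
translate([76, 0, 234]) cube([1779, 21, 168]);
translate([76, 1077, 234]) cube([1779, 21, 168]);
translate([0, 76, 234]) cube([21, 946, 168]);
translate([1910, 76, 234]) cube([21, 946, 168]);
translate([139, 0, 402]) cube([68, 1098, 16]);
translate([270, 0, 402]) cube([68, 1098, 16]);
translate([401, 0, 402]) cube([68, 1098, 16]);
translate([532, 0, 402]) cube([68, 1098, 16]);
translate([663, 0, 402]) cube([68, 1098, 16]);
translate([794, 0, 402]) cube([68, 1098, 16]);
translate([925, 0, 402]) cube([68, 1098, 16]);
translate([1056, 0, 402]) cube([68, 1098, 16]);
translate([1187, 0, 402]) cube([68, 1098, 16]);
translate([1318, 0, 402]) cube([68, 1098, 16]);
translate([1449, 0, 402]) cube([68, 1098, 16]);
translate([1580, 0, 402]) cube([68, 1098, 16]);
translate([1711, 0, 402]) cube([68, 1098, 16]);


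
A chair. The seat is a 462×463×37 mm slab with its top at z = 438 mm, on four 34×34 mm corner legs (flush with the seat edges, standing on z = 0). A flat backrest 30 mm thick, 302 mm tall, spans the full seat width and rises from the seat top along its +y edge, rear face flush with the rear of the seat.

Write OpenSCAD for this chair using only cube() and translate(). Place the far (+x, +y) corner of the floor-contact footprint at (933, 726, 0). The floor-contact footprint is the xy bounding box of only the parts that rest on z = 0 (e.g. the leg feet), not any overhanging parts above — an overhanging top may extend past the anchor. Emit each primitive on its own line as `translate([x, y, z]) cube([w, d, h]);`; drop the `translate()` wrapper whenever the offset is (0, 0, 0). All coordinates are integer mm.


translate([471, 263, 401]) cube([462, 463, 37]);
translate([471, 263, 0]) cube([34, 34, 401]);
translate([899, 263, 0]) cube([34, 34, 401]);
translate([471, 692, 0]) cube([34, 34, 401]);
translate([899, 692, 0]) cube([34, 34, 401]);
translate([471, 696, 438]) cube([462, 30, 302]);


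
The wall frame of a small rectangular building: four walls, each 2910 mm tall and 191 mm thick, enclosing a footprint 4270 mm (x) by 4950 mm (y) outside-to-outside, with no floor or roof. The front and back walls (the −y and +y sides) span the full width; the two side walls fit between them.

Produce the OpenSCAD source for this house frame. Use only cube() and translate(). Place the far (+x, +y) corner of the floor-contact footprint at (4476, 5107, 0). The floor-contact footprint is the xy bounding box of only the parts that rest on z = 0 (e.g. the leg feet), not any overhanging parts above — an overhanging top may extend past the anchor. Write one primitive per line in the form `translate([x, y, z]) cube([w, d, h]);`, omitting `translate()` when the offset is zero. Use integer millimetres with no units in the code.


translate([206, 157, 0]) cube([4270, 191, 2910]);
translate([206, 4916, 0]) cube([4270, 191, 2910]);
translate([206, 348, 0]) cube([191, 4568, 2910]);
translate([4285, 348, 0]) cube([191, 4568, 2910]);
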